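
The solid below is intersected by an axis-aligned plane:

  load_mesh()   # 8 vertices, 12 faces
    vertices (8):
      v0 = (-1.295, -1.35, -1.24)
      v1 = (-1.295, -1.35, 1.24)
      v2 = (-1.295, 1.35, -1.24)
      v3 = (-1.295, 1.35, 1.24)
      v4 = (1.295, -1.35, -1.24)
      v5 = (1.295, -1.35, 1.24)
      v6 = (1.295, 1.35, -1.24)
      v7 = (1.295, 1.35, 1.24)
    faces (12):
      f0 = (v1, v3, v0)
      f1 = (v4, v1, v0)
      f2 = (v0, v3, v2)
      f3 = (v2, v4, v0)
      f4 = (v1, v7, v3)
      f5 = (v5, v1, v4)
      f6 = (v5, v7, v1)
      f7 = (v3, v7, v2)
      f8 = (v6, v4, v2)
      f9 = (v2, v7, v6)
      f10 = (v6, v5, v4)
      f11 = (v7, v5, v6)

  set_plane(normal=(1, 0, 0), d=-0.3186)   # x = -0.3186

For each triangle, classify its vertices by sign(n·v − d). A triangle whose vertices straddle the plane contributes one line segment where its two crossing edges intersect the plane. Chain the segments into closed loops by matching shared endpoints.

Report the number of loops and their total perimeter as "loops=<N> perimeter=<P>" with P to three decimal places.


Straddling triangles (8 of 12):
  (v4,v1,v0) [+--] → (-0.3186, -1.35, 0.305069)–(-0.3186, -1.35, -1.24)  len=1.5451
  (v2,v4,v0) [-+-] → (-0.3186, 0.332131, -1.24)–(-0.3186, -1.35, -1.24)  len=1.6821
  (v1,v7,v3) [-+-] → (-0.3186, -0.332131, 1.24)–(-0.3186, 1.35, 1.24)  len=1.6821
  (v5,v1,v4) [+-+] → (-0.3186, -1.35, 1.24)–(-0.3186, -1.35, 0.305069)  len=0.9349
  (v5,v7,v1) [++-] → (-0.3186, -0.332131, 1.24)–(-0.3186, -1.35, 1.24)  len=1.0179
  (v3,v7,v2) [-+-] → (-0.3186, 1.35, 1.24)–(-0.3186, 1.35, -0.305069)  len=1.5451
  (v6,v4,v2) [++-] → (-0.3186, 0.332131, -1.24)–(-0.3186, 1.35, -1.24)  len=1.0179
  (v2,v7,v6) [-++] → (-0.3186, 1.35, -0.305069)–(-0.3186, 1.35, -1.24)  len=0.9349

Chained into 1 loop(s):
  loop 1: 8 segments, perimeter = 10.3600
Total perimeter = 10.360

loops=1 perimeter=10.360


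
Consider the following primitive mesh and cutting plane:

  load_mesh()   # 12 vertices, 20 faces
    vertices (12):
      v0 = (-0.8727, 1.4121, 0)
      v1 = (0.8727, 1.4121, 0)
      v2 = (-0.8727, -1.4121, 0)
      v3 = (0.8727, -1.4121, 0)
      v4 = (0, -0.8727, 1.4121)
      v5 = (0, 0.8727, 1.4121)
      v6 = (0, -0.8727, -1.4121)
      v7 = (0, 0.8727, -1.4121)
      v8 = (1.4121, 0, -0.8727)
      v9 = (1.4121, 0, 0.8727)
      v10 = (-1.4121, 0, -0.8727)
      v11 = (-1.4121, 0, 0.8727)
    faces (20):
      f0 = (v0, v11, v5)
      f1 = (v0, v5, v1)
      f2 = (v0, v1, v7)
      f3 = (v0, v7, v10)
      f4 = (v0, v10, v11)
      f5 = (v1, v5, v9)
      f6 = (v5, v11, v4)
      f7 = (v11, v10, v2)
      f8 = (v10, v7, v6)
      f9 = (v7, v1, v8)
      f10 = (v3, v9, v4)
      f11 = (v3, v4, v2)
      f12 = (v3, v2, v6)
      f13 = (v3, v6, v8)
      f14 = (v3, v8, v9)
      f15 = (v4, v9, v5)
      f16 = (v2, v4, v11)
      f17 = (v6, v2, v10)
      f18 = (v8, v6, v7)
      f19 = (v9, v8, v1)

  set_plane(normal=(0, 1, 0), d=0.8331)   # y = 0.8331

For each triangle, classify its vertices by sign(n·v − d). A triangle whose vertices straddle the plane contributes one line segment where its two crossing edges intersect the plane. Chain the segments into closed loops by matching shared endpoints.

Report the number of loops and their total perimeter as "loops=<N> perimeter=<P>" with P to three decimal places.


Straddling triangles (10 of 20):
  (v0,v11,v5) [+-+] → (-1.09387, 0.8331, 0.357831)–(-0.064076, 0.8331, 1.38762)  len=1.4563
  (v0,v7,v10) [++-] → (-0.064076, 0.8331, -1.38762)–(-1.09387, 0.8331, -0.357831)  len=1.4563
  (v0,v10,v11) [+--] → (-1.09387, 0.8331, -0.357831)–(-1.09387, 0.8331, 0.357831)  len=0.7157
  (v1,v5,v9) [++-] → (0.064076, 0.8331, 1.38762)–(1.09387, 0.8331, 0.357831)  len=1.4563
  (v5,v11,v4) [+--] → (-0.064076, 0.8331, 1.38762)–(0, 0.8331, 1.4121)  len=0.0686
  (v10,v7,v6) [-+-] → (-0.064076, 0.8331, -1.38762)–(0, 0.8331, -1.4121)  len=0.0686
  (v7,v1,v8) [++-] → (1.09387, 0.8331, -0.357831)–(0.064076, 0.8331, -1.38762)  len=1.4563
  (v4,v9,v5) [--+] → (0.064076, 0.8331, 1.38762)–(0, 0.8331, 1.4121)  len=0.0686
  (v8,v6,v7) [--+] → (0, 0.8331, -1.4121)–(0.064076, 0.8331, -1.38762)  len=0.0686
  (v9,v8,v1) [--+] → (1.09387, 0.8331, -0.357831)–(1.09387, 0.8331, 0.357831)  len=0.7157

Chained into 1 loop(s):
  loop 1: 10 segments, perimeter = 7.5311
Total perimeter = 7.531

loops=1 perimeter=7.531


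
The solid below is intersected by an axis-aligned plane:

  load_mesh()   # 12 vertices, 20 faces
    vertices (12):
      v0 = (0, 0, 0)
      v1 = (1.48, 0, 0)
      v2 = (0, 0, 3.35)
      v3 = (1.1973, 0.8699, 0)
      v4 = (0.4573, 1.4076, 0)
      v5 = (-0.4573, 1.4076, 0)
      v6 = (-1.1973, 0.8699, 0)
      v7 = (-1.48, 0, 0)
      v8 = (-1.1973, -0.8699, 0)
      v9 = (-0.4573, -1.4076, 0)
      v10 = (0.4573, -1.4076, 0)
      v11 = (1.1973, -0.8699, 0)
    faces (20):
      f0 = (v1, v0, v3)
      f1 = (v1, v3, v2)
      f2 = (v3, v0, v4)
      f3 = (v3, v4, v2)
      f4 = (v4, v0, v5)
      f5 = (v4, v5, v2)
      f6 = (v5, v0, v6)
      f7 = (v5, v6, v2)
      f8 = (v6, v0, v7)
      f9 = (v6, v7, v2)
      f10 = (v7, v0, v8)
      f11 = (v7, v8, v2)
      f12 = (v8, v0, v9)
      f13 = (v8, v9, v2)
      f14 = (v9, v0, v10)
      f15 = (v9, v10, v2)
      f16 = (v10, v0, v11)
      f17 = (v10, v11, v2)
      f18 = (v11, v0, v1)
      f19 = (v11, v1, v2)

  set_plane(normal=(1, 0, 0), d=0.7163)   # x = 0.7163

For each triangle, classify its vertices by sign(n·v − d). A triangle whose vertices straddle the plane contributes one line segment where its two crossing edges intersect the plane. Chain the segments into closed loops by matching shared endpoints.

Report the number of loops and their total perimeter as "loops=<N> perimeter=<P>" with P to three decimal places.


Straddling triangles (8 of 20):
  (v1,v0,v3) [+-+] → (0.7163, 0, 0)–(0.7163, 0.520429, 0)  len=0.5204
  (v1,v3,v2) [++-] → (0.7163, 0.520429, 1.34582)–(0.7163, 0, 1.72865)  len=0.6461
  (v3,v0,v4) [+--] → (0.7163, 0.520429, 0)–(0.7163, 1.2194, 0)  len=0.6990
  (v3,v4,v2) [+--] → (0.7163, 1.21941, 0)–(0.7163, 0.520429, 1.34582)  len=1.5165
  (v10,v0,v11) [--+] → (0.7163, -0.520429, 0)–(0.7163, -1.21941, 0)  len=0.6990
  (v10,v11,v2) [-+-] → (0.7163, -1.2194, 0)–(0.7163, -0.520429, 1.34582)  len=1.5165
  (v11,v0,v1) [+-+] → (0.7163, -0.520429, 0)–(0.7163, 0, 0)  len=0.5204
  (v11,v1,v2) [++-] → (0.7163, 0, 1.72865)–(0.7163, -0.520429, 1.34582)  len=0.6461

Chained into 1 loop(s):
  loop 1: 8 segments, perimeter = 6.7640
Total perimeter = 6.764

loops=1 perimeter=6.764


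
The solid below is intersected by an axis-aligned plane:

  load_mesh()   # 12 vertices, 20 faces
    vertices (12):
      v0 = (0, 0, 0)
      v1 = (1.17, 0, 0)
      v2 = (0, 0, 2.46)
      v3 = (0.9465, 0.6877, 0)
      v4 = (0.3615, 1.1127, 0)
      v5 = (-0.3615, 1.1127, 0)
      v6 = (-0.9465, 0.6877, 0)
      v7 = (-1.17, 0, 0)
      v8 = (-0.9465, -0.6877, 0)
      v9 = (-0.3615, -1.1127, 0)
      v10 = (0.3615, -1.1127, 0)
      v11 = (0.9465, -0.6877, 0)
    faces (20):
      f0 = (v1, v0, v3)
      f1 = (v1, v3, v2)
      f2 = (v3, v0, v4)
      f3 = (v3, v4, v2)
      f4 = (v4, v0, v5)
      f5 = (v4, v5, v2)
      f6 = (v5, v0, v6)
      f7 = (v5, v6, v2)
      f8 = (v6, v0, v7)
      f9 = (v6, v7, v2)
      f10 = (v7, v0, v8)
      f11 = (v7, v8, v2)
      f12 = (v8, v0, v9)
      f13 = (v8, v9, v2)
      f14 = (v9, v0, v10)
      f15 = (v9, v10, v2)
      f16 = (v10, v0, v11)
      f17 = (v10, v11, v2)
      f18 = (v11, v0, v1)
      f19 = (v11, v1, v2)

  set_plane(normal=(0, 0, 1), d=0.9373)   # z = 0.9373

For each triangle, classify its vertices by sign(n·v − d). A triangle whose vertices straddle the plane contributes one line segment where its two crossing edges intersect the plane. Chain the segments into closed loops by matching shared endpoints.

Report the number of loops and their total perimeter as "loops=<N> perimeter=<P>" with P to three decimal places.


loops=1 perimeter=4.476

Straddling triangles (10 of 20):
  (v1,v3,v2) [--+] → (0.585868, 0.425675, 0.9373)–(0.724211, 0, 0.9373)  len=0.4476
  (v3,v4,v2) [--+] → (0.223763, 0.688743, 0.9373)–(0.585868, 0.425675, 0.9373)  len=0.4476
  (v4,v5,v2) [--+] → (-0.223763, 0.688743, 0.9373)–(0.223763, 0.688743, 0.9373)  len=0.4475
  (v5,v6,v2) [--+] → (-0.585868, 0.425675, 0.9373)–(-0.223763, 0.688743, 0.9373)  len=0.4476
  (v6,v7,v2) [--+] → (-0.724211, 0, 0.9373)–(-0.585868, 0.425675, 0.9373)  len=0.4476
  (v7,v8,v2) [--+] → (-0.585868, -0.425675, 0.9373)–(-0.724211, 0, 0.9373)  len=0.4476
  (v8,v9,v2) [--+] → (-0.223763, -0.688743, 0.9373)–(-0.585868, -0.425675, 0.9373)  len=0.4476
  (v9,v10,v2) [--+] → (0.223763, -0.688743, 0.9373)–(-0.223763, -0.688743, 0.9373)  len=0.4475
  (v10,v11,v2) [--+] → (0.585868, -0.425675, 0.9373)–(0.223763, -0.688743, 0.9373)  len=0.4476
  (v11,v1,v2) [--+] → (0.724211, 0, 0.9373)–(0.585868, -0.425675, 0.9373)  len=0.4476

Chained into 1 loop(s):
  loop 1: 10 segments, perimeter = 4.4757
Total perimeter = 4.476


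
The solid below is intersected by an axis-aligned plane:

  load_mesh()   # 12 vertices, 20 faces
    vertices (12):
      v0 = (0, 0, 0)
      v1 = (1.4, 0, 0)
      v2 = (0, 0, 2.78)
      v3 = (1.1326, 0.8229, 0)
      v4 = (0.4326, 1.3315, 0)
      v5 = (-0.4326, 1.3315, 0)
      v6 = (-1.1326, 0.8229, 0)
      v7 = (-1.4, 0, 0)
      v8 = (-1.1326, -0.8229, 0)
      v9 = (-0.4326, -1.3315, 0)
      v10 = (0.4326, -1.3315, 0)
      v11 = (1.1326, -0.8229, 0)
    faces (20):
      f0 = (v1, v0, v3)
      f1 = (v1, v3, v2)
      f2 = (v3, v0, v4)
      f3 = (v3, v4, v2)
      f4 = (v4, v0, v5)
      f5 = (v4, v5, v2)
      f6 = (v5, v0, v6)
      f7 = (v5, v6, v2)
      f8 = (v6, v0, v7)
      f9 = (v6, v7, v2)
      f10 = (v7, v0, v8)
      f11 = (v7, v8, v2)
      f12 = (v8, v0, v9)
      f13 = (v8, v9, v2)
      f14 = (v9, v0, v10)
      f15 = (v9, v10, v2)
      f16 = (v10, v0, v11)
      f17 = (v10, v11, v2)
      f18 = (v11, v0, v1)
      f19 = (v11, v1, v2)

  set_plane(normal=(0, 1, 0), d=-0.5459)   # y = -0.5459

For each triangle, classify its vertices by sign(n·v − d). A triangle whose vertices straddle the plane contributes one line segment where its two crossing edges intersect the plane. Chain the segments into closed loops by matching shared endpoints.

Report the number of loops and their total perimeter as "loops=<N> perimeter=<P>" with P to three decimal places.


loops=1 perimeter=6.713

Straddling triangles (10 of 20):
  (v7,v0,v8) [++-] → (-0.751351, -0.5459, 0)–(-1.22261, -0.5459, 0)  len=0.4713
  (v7,v8,v2) [+-+] → (-1.22261, -0.5459, 0)–(-0.751351, -0.5459, 0.935788)  len=1.0478
  (v8,v0,v9) [-+-] → (-0.751351, -0.5459, 0)–(-0.177361, -0.5459, 0)  len=0.5740
  (v8,v9,v2) [--+] → (-0.177361, -0.5459, 1.64023)–(-0.751351, -0.5459, 0.935788)  len=0.9087
  (v9,v0,v10) [-+-] → (-0.177361, -0.5459, 0)–(0.177361, -0.5459, 0)  len=0.3547
  (v9,v10,v2) [--+] → (0.177361, -0.5459, 1.64023)–(-0.177361, -0.5459, 1.64023)  len=0.3547
  (v10,v0,v11) [-+-] → (0.177361, -0.5459, 0)–(0.751351, -0.5459, 0)  len=0.5740
  (v10,v11,v2) [--+] → (0.751351, -0.5459, 0.935788)–(0.177361, -0.5459, 1.64023)  len=0.9087
  (v11,v0,v1) [-++] → (0.751351, -0.5459, 0)–(1.22261, -0.5459, 0)  len=0.4713
  (v11,v1,v2) [-++] → (1.22261, -0.5459, 0)–(0.751351, -0.5459, 0.935788)  len=1.0478

Chained into 1 loop(s):
  loop 1: 10 segments, perimeter = 6.7128
Total perimeter = 6.713


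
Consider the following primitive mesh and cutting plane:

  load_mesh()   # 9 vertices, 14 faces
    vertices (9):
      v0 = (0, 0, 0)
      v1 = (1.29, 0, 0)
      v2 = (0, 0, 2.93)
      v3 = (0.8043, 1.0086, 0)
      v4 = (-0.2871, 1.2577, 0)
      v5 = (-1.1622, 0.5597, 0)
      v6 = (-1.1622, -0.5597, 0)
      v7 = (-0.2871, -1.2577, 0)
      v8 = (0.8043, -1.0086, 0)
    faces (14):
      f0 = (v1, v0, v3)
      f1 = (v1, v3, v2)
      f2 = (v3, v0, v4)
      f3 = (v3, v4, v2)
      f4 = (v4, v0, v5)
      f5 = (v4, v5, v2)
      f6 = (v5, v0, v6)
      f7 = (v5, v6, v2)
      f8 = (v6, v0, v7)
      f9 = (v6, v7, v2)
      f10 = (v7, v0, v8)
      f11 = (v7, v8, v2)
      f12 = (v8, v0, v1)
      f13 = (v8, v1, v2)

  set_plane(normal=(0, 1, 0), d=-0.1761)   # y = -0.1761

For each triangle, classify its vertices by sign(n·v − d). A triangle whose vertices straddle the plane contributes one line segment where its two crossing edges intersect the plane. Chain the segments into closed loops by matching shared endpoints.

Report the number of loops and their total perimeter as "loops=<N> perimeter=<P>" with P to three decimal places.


Straddling triangles (8 of 14):
  (v5,v0,v6) [++-] → (-0.365666, -0.1761, 0)–(-1.1622, -0.1761, 0)  len=0.7965
  (v5,v6,v2) [+-+] → (-1.1622, -0.1761, 0)–(-0.365666, -0.1761, 2.00813)  len=2.1603
  (v6,v0,v7) [-+-] → (-0.365666, -0.1761, 0)–(-0.040199, -0.1761, 0)  len=0.3255
  (v6,v7,v2) [--+] → (-0.040199, -0.1761, 2.51975)–(-0.365666, -0.1761, 2.00813)  len=0.6064
  (v7,v0,v8) [-+-] → (-0.040199, -0.1761, 0)–(0.14043, -0.1761, 0)  len=0.1806
  (v7,v8,v2) [--+] → (0.14043, -0.1761, 2.41843)–(-0.040199, -0.1761, 2.51975)  len=0.2071
  (v8,v0,v1) [-++] → (0.14043, -0.1761, 0)–(1.2052, -0.1761, 0)  len=1.0648
  (v8,v1,v2) [-++] → (1.2052, -0.1761, 0)–(0.14043, -0.1761, 2.41843)  len=2.6424

Chained into 1 loop(s):
  loop 1: 8 segments, perimeter = 7.9837
Total perimeter = 7.984

loops=1 perimeter=7.984


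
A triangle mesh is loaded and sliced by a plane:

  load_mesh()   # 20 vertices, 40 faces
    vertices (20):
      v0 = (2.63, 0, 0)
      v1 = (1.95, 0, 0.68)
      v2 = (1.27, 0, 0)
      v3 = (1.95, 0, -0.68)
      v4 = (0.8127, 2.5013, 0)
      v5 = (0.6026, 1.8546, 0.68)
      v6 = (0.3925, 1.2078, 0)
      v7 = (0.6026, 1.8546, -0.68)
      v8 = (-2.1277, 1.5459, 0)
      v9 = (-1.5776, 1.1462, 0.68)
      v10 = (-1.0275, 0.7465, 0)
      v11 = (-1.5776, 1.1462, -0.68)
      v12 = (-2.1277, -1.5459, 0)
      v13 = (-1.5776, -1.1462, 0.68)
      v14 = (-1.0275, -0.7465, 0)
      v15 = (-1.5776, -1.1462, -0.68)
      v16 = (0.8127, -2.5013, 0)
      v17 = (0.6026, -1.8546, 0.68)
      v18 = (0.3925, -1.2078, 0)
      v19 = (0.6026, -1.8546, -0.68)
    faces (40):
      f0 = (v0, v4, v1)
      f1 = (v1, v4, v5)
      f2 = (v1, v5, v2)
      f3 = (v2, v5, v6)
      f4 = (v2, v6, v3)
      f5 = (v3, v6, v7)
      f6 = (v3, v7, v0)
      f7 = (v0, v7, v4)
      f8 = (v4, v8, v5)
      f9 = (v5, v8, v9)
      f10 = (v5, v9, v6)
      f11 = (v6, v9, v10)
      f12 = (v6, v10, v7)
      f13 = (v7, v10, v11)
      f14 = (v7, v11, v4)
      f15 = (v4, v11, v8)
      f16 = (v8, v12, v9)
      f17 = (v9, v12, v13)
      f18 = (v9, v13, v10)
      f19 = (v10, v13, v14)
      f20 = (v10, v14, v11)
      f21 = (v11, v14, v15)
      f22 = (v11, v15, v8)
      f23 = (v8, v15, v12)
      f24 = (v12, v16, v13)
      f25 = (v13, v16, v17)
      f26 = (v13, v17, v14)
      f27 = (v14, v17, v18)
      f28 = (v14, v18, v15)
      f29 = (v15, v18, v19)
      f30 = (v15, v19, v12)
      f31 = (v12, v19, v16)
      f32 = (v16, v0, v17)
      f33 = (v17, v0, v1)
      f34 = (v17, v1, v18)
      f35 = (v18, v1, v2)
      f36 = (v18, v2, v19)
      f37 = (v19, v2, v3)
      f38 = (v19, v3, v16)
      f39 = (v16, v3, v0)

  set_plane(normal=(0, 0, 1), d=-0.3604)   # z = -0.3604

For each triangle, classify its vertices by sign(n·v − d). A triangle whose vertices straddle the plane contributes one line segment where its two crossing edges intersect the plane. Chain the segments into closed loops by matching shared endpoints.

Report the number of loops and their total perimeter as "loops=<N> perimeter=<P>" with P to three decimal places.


loops=2 perimeter=22.924

Straddling triangles (20 of 40):
  (v2,v6,v3) [++-] → (1.21797, 0.567666, -0.3604)–(1.6304, 0, -0.3604)  len=0.7017
  (v3,v6,v7) [-+-] → (1.21798, 0.567666, -0.3604)–(0.503853, 1.5506, -0.3604)  len=1.2150
  (v3,v7,v0) [--+] → (1.55548, 0.982938, -0.3604)–(2.2696, 0, -0.3604)  len=1.2150
  (v0,v7,v4) [+-+] → (1.55548, 0.982938, -0.3604)–(0.701347, 2.15855, -0.3604)  len=1.4531
  (v6,v10,v7) [++-] → (-0.163547, 1.33379, -0.3604)–(0.503853, 1.5506, -0.3604)  len=0.7017
  (v7,v10,v11) [-+-] → (-0.163547, 1.33379, -0.3604)–(-1.31905, 0.958341, -0.3604)  len=1.2150
  (v7,v11,v4) [--+] → (-0.454159, 1.7831, -0.3604)–(0.701347, 2.15855, -0.3604)  len=1.2150
  (v4,v11,v8) [+-+] → (-0.454159, 1.7831, -0.3604)–(-1.83615, 1.33406, -0.3604)  len=1.4531
  (v10,v14,v11) [++-] → (-1.31905, 0.256631, -0.3604)–(-1.31905, 0.958341, -0.3604)  len=0.7017
  (v11,v14,v15) [-+-] → (-1.31905, 0.256631, -0.3604)–(-1.31905, -0.958341, -0.3604)  len=1.2150
  (v11,v15,v8) [--+] → (-1.83615, 0.119087, -0.3604)–(-1.83615, 1.33406, -0.3604)  len=1.2150
  (v8,v15,v12) [+-+] → (-1.83615, 0.119087, -0.3604)–(-1.83615, -1.33406, -0.3604)  len=1.4531
  (v14,v18,v15) [++-] → (-0.651653, -1.17515, -0.3604)–(-1.31905, -0.958341, -0.3604)  len=0.7017
  (v15,v18,v19) [-+-] → (-0.651653, -1.17515, -0.3604)–(0.503853, -1.5506, -0.3604)  len=1.2150
  (v15,v19,v12) [--+] → (-0.680641, -1.70951, -0.3604)–(-1.83615, -1.33406, -0.3604)  len=1.2150
  (v12,v19,v16) [+-+] → (-0.680641, -1.70951, -0.3604)–(0.701347, -2.15855, -0.3604)  len=1.4531
  (v18,v2,v19) [++-] → (0.916278, -0.982938, -0.3604)–(0.503853, -1.5506, -0.3604)  len=0.7017
  (v19,v2,v3) [-+-] → (0.916278, -0.982938, -0.3604)–(1.6304, 0, -0.3604)  len=1.2150
  (v19,v3,v16) [--+] → (1.41547, -1.17561, -0.3604)–(0.701347, -2.15855, -0.3604)  len=1.2150
  (v16,v3,v0) [+-+] → (1.41547, -1.17561, -0.3604)–(2.2696, 0, -0.3604)  len=1.4531

Chained into 2 loop(s):
  loop 1: 10 segments, perimeter = 9.5834
  loop 2: 10 segments, perimeter = 13.3405
Total perimeter = 22.924


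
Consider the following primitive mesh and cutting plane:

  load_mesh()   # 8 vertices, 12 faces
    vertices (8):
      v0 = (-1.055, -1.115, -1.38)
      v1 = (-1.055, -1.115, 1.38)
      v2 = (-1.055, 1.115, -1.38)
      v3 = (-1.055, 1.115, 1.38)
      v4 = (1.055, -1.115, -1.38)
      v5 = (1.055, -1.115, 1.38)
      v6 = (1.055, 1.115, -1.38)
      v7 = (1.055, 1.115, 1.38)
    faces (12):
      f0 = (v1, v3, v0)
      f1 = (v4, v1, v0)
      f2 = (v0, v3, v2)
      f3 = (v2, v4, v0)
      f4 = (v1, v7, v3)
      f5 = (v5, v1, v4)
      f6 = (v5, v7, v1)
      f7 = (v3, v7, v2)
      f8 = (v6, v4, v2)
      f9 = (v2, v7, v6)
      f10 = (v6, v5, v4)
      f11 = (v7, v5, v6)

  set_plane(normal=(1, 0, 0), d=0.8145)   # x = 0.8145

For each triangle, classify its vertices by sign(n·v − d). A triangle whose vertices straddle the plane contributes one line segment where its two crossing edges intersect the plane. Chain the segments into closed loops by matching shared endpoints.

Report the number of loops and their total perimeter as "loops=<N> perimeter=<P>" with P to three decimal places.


Straddling triangles (8 of 12):
  (v4,v1,v0) [+--] → (0.8145, -1.115, -1.06541)–(0.8145, -1.115, -1.38)  len=0.3146
  (v2,v4,v0) [-+-] → (0.8145, -0.860822, -1.38)–(0.8145, -1.115, -1.38)  len=0.2542
  (v1,v7,v3) [-+-] → (0.8145, 0.860822, 1.38)–(0.8145, 1.115, 1.38)  len=0.2542
  (v5,v1,v4) [+-+] → (0.8145, -1.115, 1.38)–(0.8145, -1.115, -1.06541)  len=2.4454
  (v5,v7,v1) [++-] → (0.8145, 0.860822, 1.38)–(0.8145, -1.115, 1.38)  len=1.9758
  (v3,v7,v2) [-+-] → (0.8145, 1.115, 1.38)–(0.8145, 1.115, 1.06541)  len=0.3146
  (v6,v4,v2) [++-] → (0.8145, -0.860822, -1.38)–(0.8145, 1.115, -1.38)  len=1.9758
  (v2,v7,v6) [-++] → (0.8145, 1.115, 1.06541)–(0.8145, 1.115, -1.38)  len=2.4454

Chained into 1 loop(s):
  loop 1: 8 segments, perimeter = 9.9800
Total perimeter = 9.980

loops=1 perimeter=9.980


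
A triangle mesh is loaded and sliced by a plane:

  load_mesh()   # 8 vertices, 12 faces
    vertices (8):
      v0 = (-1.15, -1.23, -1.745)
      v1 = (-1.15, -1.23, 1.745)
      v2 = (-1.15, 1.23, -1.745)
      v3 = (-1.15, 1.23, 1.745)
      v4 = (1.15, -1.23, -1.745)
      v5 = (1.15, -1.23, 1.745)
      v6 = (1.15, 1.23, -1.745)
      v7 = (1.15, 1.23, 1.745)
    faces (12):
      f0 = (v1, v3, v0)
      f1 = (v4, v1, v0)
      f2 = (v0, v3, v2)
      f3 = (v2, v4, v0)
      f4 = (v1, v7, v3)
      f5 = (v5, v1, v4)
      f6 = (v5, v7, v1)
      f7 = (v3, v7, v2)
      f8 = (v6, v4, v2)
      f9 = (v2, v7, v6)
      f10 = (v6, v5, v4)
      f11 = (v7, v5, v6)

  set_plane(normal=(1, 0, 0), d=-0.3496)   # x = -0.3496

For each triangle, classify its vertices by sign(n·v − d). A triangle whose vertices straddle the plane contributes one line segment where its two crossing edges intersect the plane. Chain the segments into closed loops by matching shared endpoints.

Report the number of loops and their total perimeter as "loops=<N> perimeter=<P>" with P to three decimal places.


Straddling triangles (8 of 12):
  (v4,v1,v0) [+--] → (-0.3496, -1.23, 0.53048)–(-0.3496, -1.23, -1.745)  len=2.2755
  (v2,v4,v0) [-+-] → (-0.3496, 0.37392, -1.745)–(-0.3496, -1.23, -1.745)  len=1.6039
  (v1,v7,v3) [-+-] → (-0.3496, -0.37392, 1.745)–(-0.3496, 1.23, 1.745)  len=1.6039
  (v5,v1,v4) [+-+] → (-0.3496, -1.23, 1.745)–(-0.3496, -1.23, 0.53048)  len=1.2145
  (v5,v7,v1) [++-] → (-0.3496, -0.37392, 1.745)–(-0.3496, -1.23, 1.745)  len=0.8561
  (v3,v7,v2) [-+-] → (-0.3496, 1.23, 1.745)–(-0.3496, 1.23, -0.53048)  len=2.2755
  (v6,v4,v2) [++-] → (-0.3496, 0.37392, -1.745)–(-0.3496, 1.23, -1.745)  len=0.8561
  (v2,v7,v6) [-++] → (-0.3496, 1.23, -0.53048)–(-0.3496, 1.23, -1.745)  len=1.2145

Chained into 1 loop(s):
  loop 1: 8 segments, perimeter = 11.9000
Total perimeter = 11.900

loops=1 perimeter=11.900


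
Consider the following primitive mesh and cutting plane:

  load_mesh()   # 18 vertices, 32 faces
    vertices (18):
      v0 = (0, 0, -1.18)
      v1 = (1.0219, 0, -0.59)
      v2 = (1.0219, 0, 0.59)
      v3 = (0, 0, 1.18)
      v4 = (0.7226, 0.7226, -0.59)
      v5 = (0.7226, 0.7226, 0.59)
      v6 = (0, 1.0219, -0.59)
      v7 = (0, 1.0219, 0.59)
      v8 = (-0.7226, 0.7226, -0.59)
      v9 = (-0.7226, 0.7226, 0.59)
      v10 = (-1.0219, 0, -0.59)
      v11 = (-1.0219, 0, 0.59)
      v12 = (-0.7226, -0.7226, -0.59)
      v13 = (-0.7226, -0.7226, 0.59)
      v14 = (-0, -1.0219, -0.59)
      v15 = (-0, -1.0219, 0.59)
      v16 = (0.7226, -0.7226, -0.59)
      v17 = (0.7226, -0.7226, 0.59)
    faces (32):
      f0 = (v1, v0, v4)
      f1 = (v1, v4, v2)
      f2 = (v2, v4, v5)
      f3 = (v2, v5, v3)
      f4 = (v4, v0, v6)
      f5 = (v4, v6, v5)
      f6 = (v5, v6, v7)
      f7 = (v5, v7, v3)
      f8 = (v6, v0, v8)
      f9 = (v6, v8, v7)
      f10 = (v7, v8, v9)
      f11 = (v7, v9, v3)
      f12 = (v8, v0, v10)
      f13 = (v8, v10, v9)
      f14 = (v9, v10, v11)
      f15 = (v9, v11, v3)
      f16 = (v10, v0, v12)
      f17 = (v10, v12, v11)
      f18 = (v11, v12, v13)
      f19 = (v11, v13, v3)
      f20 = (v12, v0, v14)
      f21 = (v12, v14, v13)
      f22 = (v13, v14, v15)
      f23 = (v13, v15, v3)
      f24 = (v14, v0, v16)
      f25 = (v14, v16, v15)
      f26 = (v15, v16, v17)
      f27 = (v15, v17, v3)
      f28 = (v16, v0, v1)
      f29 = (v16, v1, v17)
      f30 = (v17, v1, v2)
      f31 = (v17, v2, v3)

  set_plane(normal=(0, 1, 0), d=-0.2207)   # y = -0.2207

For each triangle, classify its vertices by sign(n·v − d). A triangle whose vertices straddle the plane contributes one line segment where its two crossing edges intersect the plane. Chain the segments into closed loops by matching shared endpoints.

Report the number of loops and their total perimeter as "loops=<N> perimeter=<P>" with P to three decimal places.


loops=1 perimeter=6.546

Straddling triangles (12 of 32):
  (v10,v0,v12) [++-] → (-0.2207, -0.2207, -0.999799)–(-0.930486, -0.2207, -0.59)  len=0.8196
  (v10,v12,v11) [+-+] → (-0.930486, -0.2207, -0.59)–(-0.930486, -0.2207, 0.229599)  len=0.8196
  (v11,v12,v13) [+--] → (-0.930486, -0.2207, 0.229599)–(-0.930486, -0.2207, 0.59)  len=0.3604
  (v11,v13,v3) [+-+] → (-0.930486, -0.2207, 0.59)–(-0.2207, -0.2207, 0.999799)  len=0.8196
  (v12,v0,v14) [-+-] → (-0.2207, -0.2207, -0.999799)–(0, -0.2207, -1.05258)  len=0.2269
  (v13,v15,v3) [--+] → (0, -0.2207, 1.05258)–(-0.2207, -0.2207, 0.999799)  len=0.2269
  (v14,v0,v16) [-+-] → (0, -0.2207, -1.05258)–(0.2207, -0.2207, -0.999799)  len=0.2269
  (v15,v17,v3) [--+] → (0.2207, -0.2207, 0.999799)–(0, -0.2207, 1.05258)  len=0.2269
  (v16,v0,v1) [-++] → (0.2207, -0.2207, -0.999799)–(0.930486, -0.2207, -0.59)  len=0.8196
  (v16,v1,v17) [-+-] → (0.930486, -0.2207, -0.59)–(0.930486, -0.2207, -0.229599)  len=0.3604
  (v17,v1,v2) [-++] → (0.930486, -0.2207, -0.229599)–(0.930486, -0.2207, 0.59)  len=0.8196
  (v17,v2,v3) [-++] → (0.930486, -0.2207, 0.59)–(0.2207, -0.2207, 0.999799)  len=0.8196

Chained into 1 loop(s):
  loop 1: 12 segments, perimeter = 6.5461
Total perimeter = 6.546


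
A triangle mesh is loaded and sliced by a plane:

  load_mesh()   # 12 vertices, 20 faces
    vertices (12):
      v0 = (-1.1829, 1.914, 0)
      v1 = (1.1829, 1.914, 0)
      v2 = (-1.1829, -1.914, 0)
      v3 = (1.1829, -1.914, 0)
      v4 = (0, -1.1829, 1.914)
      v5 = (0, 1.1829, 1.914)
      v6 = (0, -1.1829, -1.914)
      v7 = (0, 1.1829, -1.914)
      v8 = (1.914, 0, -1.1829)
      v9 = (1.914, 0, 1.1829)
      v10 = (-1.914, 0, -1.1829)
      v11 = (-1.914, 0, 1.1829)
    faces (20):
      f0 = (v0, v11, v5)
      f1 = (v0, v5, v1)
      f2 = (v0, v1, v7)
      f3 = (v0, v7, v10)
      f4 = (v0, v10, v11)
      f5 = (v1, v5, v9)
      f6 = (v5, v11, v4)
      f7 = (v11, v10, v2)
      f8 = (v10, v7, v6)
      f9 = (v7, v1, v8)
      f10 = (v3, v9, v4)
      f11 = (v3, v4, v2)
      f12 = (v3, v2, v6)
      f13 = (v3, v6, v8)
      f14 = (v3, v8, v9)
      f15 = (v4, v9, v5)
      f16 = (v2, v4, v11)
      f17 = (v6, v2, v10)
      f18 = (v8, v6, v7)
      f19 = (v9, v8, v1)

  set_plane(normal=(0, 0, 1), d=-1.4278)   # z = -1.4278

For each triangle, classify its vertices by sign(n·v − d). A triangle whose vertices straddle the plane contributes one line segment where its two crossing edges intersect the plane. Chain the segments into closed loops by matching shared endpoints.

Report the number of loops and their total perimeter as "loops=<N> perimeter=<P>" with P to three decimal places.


loops=1 perimeter=8.287

Straddling triangles (8 of 20):
  (v0,v1,v7) [++-] → (0.300484, 1.36862, -1.4278)–(-0.300484, 1.36862, -1.4278)  len=0.6010
  (v0,v7,v10) [+-+] → (-0.300484, 1.36862, -1.4278)–(-1.27286, 0.396242, -1.4278)  len=1.3751
  (v10,v7,v6) [+--] → (-1.27286, 0.396242, -1.4278)–(-1.27286, -0.396242, -1.4278)  len=0.7925
  (v7,v1,v8) [-++] → (0.300484, 1.36862, -1.4278)–(1.27286, 0.396242, -1.4278)  len=1.3751
  (v3,v2,v6) [++-] → (-0.300484, -1.36862, -1.4278)–(0.300484, -1.36862, -1.4278)  len=0.6010
  (v3,v6,v8) [+-+] → (0.300484, -1.36862, -1.4278)–(1.27286, -0.396242, -1.4278)  len=1.3751
  (v6,v2,v10) [-++] → (-0.300484, -1.36862, -1.4278)–(-1.27286, -0.396242, -1.4278)  len=1.3751
  (v8,v6,v7) [+--] → (1.27286, -0.396242, -1.4278)–(1.27286, 0.396242, -1.4278)  len=0.7925

Chained into 1 loop(s):
  loop 1: 8 segments, perimeter = 8.2875
Total perimeter = 8.287


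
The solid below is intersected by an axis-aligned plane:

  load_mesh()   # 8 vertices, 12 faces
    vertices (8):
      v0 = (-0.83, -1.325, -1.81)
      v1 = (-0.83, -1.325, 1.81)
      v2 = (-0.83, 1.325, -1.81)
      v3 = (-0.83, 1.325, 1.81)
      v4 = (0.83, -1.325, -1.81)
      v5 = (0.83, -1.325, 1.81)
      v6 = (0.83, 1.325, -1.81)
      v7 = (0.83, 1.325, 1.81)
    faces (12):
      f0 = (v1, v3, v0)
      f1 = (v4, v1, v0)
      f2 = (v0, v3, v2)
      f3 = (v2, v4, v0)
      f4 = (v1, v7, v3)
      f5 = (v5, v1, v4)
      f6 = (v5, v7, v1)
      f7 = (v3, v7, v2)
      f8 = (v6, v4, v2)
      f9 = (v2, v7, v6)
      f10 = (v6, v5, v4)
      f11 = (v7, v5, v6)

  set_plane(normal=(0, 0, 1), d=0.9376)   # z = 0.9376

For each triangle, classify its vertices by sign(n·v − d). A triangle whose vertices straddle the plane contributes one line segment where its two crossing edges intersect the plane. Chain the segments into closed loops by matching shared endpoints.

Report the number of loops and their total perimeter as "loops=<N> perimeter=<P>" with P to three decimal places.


Straddling triangles (8 of 12):
  (v1,v3,v0) [++-] → (-0.83, 0.686365, 0.9376)–(-0.83, -1.325, 0.9376)  len=2.0114
  (v4,v1,v0) [-+-] → (-0.429949, -1.325, 0.9376)–(-0.83, -1.325, 0.9376)  len=0.4001
  (v0,v3,v2) [-+-] → (-0.83, 0.686365, 0.9376)–(-0.83, 1.325, 0.9376)  len=0.6386
  (v5,v1,v4) [++-] → (-0.429949, -1.325, 0.9376)–(0.83, -1.325, 0.9376)  len=1.2599
  (v3,v7,v2) [++-] → (0.429949, 1.325, 0.9376)–(-0.83, 1.325, 0.9376)  len=1.2599
  (v2,v7,v6) [-+-] → (0.429949, 1.325, 0.9376)–(0.83, 1.325, 0.9376)  len=0.4001
  (v6,v5,v4) [-+-] → (0.83, -0.686365, 0.9376)–(0.83, -1.325, 0.9376)  len=0.6386
  (v7,v5,v6) [++-] → (0.83, -0.686365, 0.9376)–(0.83, 1.325, 0.9376)  len=2.0114

Chained into 1 loop(s):
  loop 1: 8 segments, perimeter = 8.6200
Total perimeter = 8.620

loops=1 perimeter=8.620


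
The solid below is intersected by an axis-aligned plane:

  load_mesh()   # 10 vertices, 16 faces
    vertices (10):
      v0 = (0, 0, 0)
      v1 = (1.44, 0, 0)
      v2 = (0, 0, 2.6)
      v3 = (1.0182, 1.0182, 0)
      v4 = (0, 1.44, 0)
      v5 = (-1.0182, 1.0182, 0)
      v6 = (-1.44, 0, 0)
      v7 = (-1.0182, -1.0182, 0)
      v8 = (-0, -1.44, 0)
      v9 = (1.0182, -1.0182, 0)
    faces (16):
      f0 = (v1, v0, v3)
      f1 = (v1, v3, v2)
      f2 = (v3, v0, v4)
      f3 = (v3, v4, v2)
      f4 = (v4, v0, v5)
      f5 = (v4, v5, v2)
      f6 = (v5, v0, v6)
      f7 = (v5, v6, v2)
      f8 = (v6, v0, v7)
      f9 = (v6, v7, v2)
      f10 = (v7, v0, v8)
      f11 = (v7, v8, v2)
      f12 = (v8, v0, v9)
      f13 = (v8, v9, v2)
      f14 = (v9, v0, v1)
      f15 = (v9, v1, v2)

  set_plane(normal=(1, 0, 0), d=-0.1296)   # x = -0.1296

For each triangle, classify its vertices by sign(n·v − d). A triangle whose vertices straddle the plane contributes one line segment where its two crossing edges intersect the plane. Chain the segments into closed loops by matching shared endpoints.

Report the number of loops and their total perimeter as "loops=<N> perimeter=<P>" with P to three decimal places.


Straddling triangles (8 of 16):
  (v4,v0,v5) [++-] → (-0.1296, 0.1296, 0)–(-0.1296, 1.38631, 0)  len=1.2567
  (v4,v5,v2) [+-+] → (-0.1296, 1.38631, 0)–(-0.1296, 0.1296, 2.26906)  len=2.5938
  (v5,v0,v6) [-+-] → (-0.1296, 0.1296, 0)–(-0.1296, 0, 0)  len=0.1296
  (v5,v6,v2) [--+] → (-0.1296, 0, 2.366)–(-0.1296, 0.1296, 2.26906)  len=0.1618
  (v6,v0,v7) [-+-] → (-0.1296, 0, 0)–(-0.1296, -0.1296, 0)  len=0.1296
  (v6,v7,v2) [--+] → (-0.1296, -0.1296, 2.26906)–(-0.1296, 0, 2.366)  len=0.1618
  (v7,v0,v8) [-++] → (-0.1296, -0.1296, 0)–(-0.1296, -1.38631, 0)  len=1.2567
  (v7,v8,v2) [-++] → (-0.1296, -1.38631, 0)–(-0.1296, -0.1296, 2.26906)  len=2.5938

Chained into 1 loop(s):
  loop 1: 8 segments, perimeter = 8.2840
Total perimeter = 8.284

loops=1 perimeter=8.284


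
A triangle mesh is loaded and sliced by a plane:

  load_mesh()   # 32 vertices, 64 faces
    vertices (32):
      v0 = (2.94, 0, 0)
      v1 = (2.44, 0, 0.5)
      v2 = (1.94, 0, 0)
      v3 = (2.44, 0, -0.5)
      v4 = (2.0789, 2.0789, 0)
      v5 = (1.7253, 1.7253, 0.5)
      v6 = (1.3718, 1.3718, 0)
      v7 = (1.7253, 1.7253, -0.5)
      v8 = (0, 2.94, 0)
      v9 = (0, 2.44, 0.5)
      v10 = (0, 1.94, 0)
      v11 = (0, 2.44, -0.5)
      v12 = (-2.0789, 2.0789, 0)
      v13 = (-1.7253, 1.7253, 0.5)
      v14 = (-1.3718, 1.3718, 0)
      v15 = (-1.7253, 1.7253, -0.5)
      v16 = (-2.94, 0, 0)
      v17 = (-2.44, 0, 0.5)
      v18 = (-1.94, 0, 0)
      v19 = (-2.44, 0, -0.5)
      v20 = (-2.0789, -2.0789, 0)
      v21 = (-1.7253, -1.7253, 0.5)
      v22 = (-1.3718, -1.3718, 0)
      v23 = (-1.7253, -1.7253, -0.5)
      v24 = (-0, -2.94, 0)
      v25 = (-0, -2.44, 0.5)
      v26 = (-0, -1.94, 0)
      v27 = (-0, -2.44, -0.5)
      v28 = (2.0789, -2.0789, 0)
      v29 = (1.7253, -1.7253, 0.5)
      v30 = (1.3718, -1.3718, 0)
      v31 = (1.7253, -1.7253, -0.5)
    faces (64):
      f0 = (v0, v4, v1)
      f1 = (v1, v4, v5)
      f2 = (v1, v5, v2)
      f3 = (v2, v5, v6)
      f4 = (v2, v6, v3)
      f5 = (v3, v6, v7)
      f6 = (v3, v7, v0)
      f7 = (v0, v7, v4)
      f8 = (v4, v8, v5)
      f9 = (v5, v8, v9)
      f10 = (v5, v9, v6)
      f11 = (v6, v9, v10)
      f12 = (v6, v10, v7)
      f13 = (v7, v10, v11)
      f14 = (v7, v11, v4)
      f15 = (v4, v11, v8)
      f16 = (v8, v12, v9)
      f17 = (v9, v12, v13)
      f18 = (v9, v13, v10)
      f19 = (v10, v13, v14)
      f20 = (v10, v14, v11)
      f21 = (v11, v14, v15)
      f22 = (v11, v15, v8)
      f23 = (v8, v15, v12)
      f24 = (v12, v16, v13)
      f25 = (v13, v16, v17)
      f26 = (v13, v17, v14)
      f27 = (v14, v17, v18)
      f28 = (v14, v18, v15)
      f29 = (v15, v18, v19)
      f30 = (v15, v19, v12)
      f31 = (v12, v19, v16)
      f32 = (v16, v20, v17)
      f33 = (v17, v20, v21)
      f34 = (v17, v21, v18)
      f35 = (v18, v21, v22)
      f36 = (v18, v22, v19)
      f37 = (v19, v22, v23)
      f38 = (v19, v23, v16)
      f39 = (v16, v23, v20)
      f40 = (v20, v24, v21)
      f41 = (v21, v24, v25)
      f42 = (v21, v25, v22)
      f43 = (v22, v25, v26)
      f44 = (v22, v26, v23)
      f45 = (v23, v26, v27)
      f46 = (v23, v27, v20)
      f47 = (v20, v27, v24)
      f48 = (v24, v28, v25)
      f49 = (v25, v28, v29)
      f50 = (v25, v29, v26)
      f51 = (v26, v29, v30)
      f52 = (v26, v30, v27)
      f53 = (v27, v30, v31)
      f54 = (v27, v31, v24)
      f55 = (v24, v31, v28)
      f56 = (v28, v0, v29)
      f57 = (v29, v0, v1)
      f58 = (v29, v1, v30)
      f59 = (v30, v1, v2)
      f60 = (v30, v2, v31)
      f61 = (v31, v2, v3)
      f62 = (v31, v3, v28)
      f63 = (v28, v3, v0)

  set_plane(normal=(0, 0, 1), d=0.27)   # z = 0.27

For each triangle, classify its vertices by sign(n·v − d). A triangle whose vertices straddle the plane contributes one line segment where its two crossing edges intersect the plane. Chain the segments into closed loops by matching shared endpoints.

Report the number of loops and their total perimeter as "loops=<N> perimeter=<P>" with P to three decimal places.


loops=2 perimeter=29.880

Straddling triangles (32 of 64):
  (v0,v4,v1) [--+] → (2.27389, 0.956294, 0.27)–(2.67, 0, 0.27)  len=1.0351
  (v1,v4,v5) [+-+] → (2.27389, 0.956294, 0.27)–(1.88796, 1.88796, 0.27)  len=1.0084
  (v1,v5,v2) [++-] → (1.82406, 0.931662, 0.27)–(2.21, 0, 0.27)  len=1.0084
  (v2,v5,v6) [-+-] → (1.82406, 0.931662, 0.27)–(1.56269, 1.56269, 0.27)  len=0.6830
  (v4,v8,v5) [--+] → (0.931662, 2.28406, 0.27)–(1.88796, 1.88796, 0.27)  len=1.0351
  (v5,v8,v9) [+-+] → (0.931662, 2.28406, 0.27)–(0, 2.67, 0.27)  len=1.0084
  (v5,v9,v6) [++-] → (0.631028, 1.94863, 0.27)–(1.56269, 1.56269, 0.27)  len=1.0084
  (v6,v9,v10) [-+-] → (0.631028, 1.94863, 0.27)–(0, 2.21, 0.27)  len=0.6830
  (v8,v12,v9) [--+] → (-0.956294, 2.27389, 0.27)–(0, 2.67, 0.27)  len=1.0351
  (v9,v12,v13) [+-+] → (-0.956294, 2.27389, 0.27)–(-1.88796, 1.88796, 0.27)  len=1.0084
  (v9,v13,v10) [++-] → (-0.931662, 1.82406, 0.27)–(0, 2.21, 0.27)  len=1.0084
  (v10,v13,v14) [-+-] → (-0.931662, 1.82406, 0.27)–(-1.56269, 1.56269, 0.27)  len=0.6830
  (v12,v16,v13) [--+] → (-2.28406, 0.931662, 0.27)–(-1.88796, 1.88796, 0.27)  len=1.0351
  (v13,v16,v17) [+-+] → (-2.28406, 0.931662, 0.27)–(-2.67, 0, 0.27)  len=1.0084
  (v13,v17,v14) [++-] → (-1.94863, 0.631028, 0.27)–(-1.56269, 1.56269, 0.27)  len=1.0084
  (v14,v17,v18) [-+-] → (-1.94863, 0.631028, 0.27)–(-2.21, 0, 0.27)  len=0.6830
  (v16,v20,v17) [--+] → (-2.27389, -0.956294, 0.27)–(-2.67, 0, 0.27)  len=1.0351
  (v17,v20,v21) [+-+] → (-2.27389, -0.956294, 0.27)–(-1.88796, -1.88796, 0.27)  len=1.0084
  (v17,v21,v18) [++-] → (-1.82406, -0.931662, 0.27)–(-2.21, 0, 0.27)  len=1.0084
  (v18,v21,v22) [-+-] → (-1.82406, -0.931662, 0.27)–(-1.56269, -1.56269, 0.27)  len=0.6830
  (v20,v24,v21) [--+] → (-0.931662, -2.28406, 0.27)–(-1.88796, -1.88796, 0.27)  len=1.0351
  (v21,v24,v25) [+-+] → (-0.931662, -2.28406, 0.27)–(0, -2.67, 0.27)  len=1.0084
  (v21,v25,v22) [++-] → (-0.631028, -1.94863, 0.27)–(-1.56269, -1.56269, 0.27)  len=1.0084
  (v22,v25,v26) [-+-] → (-0.631028, -1.94863, 0.27)–(0, -2.21, 0.27)  len=0.6830
  (v24,v28,v25) [--+] → (0.956294, -2.27389, 0.27)–(0, -2.67, 0.27)  len=1.0351
  (v25,v28,v29) [+-+] → (0.956294, -2.27389, 0.27)–(1.88796, -1.88796, 0.27)  len=1.0084
  (v25,v29,v26) [++-] → (0.931662, -1.82406, 0.27)–(0, -2.21, 0.27)  len=1.0084
  (v26,v29,v30) [-+-] → (0.931662, -1.82406, 0.27)–(1.56269, -1.56269, 0.27)  len=0.6830
  (v28,v0,v29) [--+] → (2.28406, -0.931662, 0.27)–(1.88796, -1.88796, 0.27)  len=1.0351
  (v29,v0,v1) [+-+] → (2.28406, -0.931662, 0.27)–(2.67, 0, 0.27)  len=1.0084
  (v29,v1,v30) [++-] → (1.94863, -0.631028, 0.27)–(1.56269, -1.56269, 0.27)  len=1.0084
  (v30,v1,v2) [-+-] → (1.94863, -0.631028, 0.27)–(2.21, 0, 0.27)  len=0.6830

Chained into 2 loop(s):
  loop 1: 16 segments, perimeter = 16.3482
  loop 2: 16 segments, perimeter = 13.5316
Total perimeter = 29.880


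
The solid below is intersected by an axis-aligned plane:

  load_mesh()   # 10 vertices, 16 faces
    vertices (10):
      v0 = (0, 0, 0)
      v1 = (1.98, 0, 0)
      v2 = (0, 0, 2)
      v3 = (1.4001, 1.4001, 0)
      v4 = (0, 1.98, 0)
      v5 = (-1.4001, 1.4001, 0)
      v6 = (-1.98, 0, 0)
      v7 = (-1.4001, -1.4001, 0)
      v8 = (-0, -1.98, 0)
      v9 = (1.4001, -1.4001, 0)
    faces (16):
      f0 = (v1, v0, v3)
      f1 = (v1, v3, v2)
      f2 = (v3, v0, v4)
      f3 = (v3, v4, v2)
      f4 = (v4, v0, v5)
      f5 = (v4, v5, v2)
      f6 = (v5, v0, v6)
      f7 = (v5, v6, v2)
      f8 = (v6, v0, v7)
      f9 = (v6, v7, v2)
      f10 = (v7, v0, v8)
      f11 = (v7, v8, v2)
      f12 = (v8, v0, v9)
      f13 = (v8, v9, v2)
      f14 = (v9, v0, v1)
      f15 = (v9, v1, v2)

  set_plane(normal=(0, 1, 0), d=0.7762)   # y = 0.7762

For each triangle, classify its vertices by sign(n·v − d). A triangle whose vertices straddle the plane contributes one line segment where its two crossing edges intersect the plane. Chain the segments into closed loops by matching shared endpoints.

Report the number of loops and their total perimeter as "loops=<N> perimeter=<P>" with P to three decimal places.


loops=1 perimeter=7.508

Straddling triangles (8 of 16):
  (v1,v0,v3) [--+] → (0.7762, 0.7762, 0)–(1.65851, 0.7762, 0)  len=0.8823
  (v1,v3,v2) [-+-] → (1.65851, 0.7762, 0)–(0.7762, 0.7762, 0.891222)  len=1.2541
  (v3,v0,v4) [+-+] → (0.7762, 0.7762, 0)–(0, 0.7762, 0)  len=0.7762
  (v3,v4,v2) [++-] → (0, 0.7762, 1.21596)–(0.7762, 0.7762, 0.891222)  len=0.8414
  (v4,v0,v5) [+-+] → (0, 0.7762, 0)–(-0.7762, 0.7762, 0)  len=0.7762
  (v4,v5,v2) [++-] → (-0.7762, 0.7762, 0.891222)–(0, 0.7762, 1.21596)  len=0.8414
  (v5,v0,v6) [+--] → (-0.7762, 0.7762, 0)–(-1.65851, 0.7762, 0)  len=0.8823
  (v5,v6,v2) [+--] → (-1.65851, 0.7762, 0)–(-0.7762, 0.7762, 0.891222)  len=1.2541

Chained into 1 loop(s):
  loop 1: 8 segments, perimeter = 7.5080
Total perimeter = 7.508


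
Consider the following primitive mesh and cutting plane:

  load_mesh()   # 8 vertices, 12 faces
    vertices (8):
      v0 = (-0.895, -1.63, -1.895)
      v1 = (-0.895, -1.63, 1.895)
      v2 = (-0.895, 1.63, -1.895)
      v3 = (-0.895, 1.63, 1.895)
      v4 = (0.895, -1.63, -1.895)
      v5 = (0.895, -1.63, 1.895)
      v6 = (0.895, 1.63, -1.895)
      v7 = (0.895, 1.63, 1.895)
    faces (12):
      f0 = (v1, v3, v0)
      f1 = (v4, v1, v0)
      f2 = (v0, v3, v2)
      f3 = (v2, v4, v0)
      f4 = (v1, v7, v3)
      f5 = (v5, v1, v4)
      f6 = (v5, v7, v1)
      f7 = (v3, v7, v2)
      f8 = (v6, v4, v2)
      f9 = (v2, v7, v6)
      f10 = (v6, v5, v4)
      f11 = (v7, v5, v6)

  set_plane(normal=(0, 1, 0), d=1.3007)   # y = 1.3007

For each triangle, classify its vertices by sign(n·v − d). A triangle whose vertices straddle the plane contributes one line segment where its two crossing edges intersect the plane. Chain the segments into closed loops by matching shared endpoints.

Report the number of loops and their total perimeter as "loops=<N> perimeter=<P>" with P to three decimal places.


Straddling triangles (8 of 12):
  (v1,v3,v0) [-+-] → (-0.895, 1.3007, 1.895)–(-0.895, 1.3007, 1.51216)  len=0.3828
  (v0,v3,v2) [-++] → (-0.895, 1.3007, 1.51216)–(-0.895, 1.3007, -1.895)  len=3.4072
  (v2,v4,v0) [+--] → (-0.714188, 1.3007, -1.895)–(-0.895, 1.3007, -1.895)  len=0.1808
  (v1,v7,v3) [-++] → (0.714188, 1.3007, 1.895)–(-0.895, 1.3007, 1.895)  len=1.6092
  (v5,v7,v1) [-+-] → (0.895, 1.3007, 1.895)–(0.714188, 1.3007, 1.895)  len=0.1808
  (v6,v4,v2) [+-+] → (0.895, 1.3007, -1.895)–(-0.714188, 1.3007, -1.895)  len=1.6092
  (v6,v5,v4) [+--] → (0.895, 1.3007, -1.51216)–(0.895, 1.3007, -1.895)  len=0.3828
  (v7,v5,v6) [+-+] → (0.895, 1.3007, 1.895)–(0.895, 1.3007, -1.51216)  len=3.4072

Chained into 1 loop(s):
  loop 1: 8 segments, perimeter = 11.1600
Total perimeter = 11.160

loops=1 perimeter=11.160
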